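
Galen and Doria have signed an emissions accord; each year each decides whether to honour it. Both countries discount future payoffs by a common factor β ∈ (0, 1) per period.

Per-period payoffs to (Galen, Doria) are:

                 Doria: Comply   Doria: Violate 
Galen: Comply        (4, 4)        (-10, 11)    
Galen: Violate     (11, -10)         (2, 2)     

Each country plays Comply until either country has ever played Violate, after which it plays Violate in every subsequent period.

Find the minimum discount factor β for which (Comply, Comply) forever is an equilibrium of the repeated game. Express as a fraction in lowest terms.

4/(1−β) ≥ 11 + 2β/(1−β)
4 ≥ 11 − 9β
β ≥ 7/9.

7/9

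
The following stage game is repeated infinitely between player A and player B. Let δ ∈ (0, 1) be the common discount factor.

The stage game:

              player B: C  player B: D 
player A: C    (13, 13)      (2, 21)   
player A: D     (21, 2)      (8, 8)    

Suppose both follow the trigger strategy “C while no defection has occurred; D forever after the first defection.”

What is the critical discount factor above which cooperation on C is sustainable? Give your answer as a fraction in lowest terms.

8/13

Under grim trigger the critical discount factor is (T−C)/(T−P) with T = 21, C = 13, P = 8.
δ* = (21−13)/(21−8) = 8/13.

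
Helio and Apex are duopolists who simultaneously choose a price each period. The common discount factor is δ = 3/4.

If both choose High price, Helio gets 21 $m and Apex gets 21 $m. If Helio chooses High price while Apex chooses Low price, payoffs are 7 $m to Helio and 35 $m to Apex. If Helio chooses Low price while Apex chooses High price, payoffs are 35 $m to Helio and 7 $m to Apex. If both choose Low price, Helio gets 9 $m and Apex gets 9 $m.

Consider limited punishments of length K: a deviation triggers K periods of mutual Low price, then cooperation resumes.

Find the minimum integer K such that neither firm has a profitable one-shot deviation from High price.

2

Need Σ_{k=1}^{K} δ^k ≥ (35−21)/(21−9) = 1.1667 at δ = 3/4.
At K = 1 the sum is 0.7500 < 1.1667; at K = 2 it is 1.3125 ≥ 1.1667.
So the minimum punishment length is K = 2.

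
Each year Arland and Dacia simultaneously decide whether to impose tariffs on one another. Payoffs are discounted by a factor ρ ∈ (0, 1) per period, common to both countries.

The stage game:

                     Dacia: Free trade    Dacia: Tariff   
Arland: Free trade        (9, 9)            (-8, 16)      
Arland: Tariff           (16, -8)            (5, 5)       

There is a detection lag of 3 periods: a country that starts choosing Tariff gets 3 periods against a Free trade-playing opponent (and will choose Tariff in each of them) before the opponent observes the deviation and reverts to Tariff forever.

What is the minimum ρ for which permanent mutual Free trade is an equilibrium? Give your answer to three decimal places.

A deviator earns 16 for 3 periods, then 5 forever; cooperating earns 9 forever. Multiplying the IC by (1−ρ):
9 ≥ 16(1−ρ^3) + 5ρ^3, so 11·ρ^3 ≥ 7 and ρ^3 ≥ 7/11.
ρ ≥ (7/11)^(1/3) ≈ 0.860.

0.860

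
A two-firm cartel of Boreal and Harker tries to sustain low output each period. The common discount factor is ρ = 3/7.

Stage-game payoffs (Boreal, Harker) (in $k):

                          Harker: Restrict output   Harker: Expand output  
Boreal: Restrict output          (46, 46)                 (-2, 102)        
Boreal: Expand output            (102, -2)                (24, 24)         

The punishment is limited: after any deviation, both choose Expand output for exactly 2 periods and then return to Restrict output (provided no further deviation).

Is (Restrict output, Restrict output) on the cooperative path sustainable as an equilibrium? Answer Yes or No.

No

IC: ρ+…+ρ^2 ≥ (102−46)/(46−24) = 28/11.
At ρ = 3/7: partial sum = 0.6122 < 2.5455. Cooperation not sustainable.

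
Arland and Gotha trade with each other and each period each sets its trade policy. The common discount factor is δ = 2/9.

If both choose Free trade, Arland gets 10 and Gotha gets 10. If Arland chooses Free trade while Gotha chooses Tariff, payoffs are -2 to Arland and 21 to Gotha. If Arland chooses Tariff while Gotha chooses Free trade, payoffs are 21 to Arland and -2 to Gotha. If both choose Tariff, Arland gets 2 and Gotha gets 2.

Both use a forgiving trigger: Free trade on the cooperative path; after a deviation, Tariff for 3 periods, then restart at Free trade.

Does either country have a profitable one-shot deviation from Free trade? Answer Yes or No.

IC: δ+…+δ^3 ≥ (21−10)/(10−2) = 11/8.
At δ = 2/9: partial sum = 0.2826 < 1.3750. Cooperation not sustainable.

Yes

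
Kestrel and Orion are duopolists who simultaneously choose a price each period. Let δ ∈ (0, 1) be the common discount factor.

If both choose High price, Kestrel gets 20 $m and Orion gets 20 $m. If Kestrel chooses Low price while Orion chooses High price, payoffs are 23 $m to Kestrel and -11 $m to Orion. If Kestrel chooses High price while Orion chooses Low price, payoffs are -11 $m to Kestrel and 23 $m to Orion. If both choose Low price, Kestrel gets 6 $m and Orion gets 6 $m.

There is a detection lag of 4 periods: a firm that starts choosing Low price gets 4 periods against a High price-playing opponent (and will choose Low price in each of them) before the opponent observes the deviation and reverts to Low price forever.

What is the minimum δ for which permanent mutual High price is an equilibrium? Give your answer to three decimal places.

0.648

The best deviation is to choose Low price for all 4 undetected periods, earning 23 each, then 6 forever once detected.
Deviation value: 23(1−δ^4)/(1−δ) + 6δ^4/(1−δ); cooperation value: 20/(1−δ).
IC: 20 ≥ 23(1−δ^4) + 6δ^4 = 23 − 17δ^4.
So δ^4 ≥ 3/17, giving δ ≥ (3/17)^(1/4) ≈ 0.648.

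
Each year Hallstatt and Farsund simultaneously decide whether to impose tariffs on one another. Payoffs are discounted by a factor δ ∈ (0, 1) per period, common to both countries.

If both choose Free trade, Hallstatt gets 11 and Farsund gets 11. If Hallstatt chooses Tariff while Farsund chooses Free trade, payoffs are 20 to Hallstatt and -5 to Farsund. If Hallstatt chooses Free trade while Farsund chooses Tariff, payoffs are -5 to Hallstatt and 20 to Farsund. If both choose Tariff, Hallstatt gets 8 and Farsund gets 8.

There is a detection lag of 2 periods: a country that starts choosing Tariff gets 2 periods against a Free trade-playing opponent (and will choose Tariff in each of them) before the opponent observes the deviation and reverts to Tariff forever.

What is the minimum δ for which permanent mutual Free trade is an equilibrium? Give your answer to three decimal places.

Deviating for the 2 undetected periods gains 20−11 = 9 per period over cooperation, then loses 11−8 = 3 per period forever once punishment starts.
Gain: 9(1 + δ + … + δ^1); loss: 3·δ^2/(1−δ).
No profitable deviation ⇔ 9(1−δ^2) ≤ 3·δ^2, i.e. δ^2 ≥ 9/(9+3) = 3/4.
Hence δ ≥ (3/4)^(1/2) ≈ 0.866.

0.866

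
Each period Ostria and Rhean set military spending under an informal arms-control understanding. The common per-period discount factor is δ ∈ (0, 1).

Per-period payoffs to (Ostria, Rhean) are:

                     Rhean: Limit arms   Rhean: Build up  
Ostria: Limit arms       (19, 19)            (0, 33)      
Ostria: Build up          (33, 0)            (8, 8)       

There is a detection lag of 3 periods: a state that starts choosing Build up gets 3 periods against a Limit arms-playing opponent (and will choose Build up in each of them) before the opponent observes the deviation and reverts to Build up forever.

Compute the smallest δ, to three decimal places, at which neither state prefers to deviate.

0.824

A deviator earns 33 for 3 periods, then 8 forever; cooperating earns 19 forever. Multiplying the IC by (1−δ):
19 ≥ 33(1−δ^3) + 8δ^3, so 25·δ^3 ≥ 14 and δ^3 ≥ 14/25.
δ ≥ (14/25)^(1/3) ≈ 0.824.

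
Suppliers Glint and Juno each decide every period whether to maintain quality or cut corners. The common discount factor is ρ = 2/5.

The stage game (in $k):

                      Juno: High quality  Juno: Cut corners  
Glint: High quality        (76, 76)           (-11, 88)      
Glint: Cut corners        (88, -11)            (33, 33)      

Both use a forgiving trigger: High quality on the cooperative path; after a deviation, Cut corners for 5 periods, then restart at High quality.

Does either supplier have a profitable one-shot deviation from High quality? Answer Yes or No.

No

IC: ρ+…+ρ^5 ≥ (88−76)/(76−33) = 12/43.
At ρ = 2/5: partial sum = 0.6598 ≥ 0.2791. Cooperation sustainable.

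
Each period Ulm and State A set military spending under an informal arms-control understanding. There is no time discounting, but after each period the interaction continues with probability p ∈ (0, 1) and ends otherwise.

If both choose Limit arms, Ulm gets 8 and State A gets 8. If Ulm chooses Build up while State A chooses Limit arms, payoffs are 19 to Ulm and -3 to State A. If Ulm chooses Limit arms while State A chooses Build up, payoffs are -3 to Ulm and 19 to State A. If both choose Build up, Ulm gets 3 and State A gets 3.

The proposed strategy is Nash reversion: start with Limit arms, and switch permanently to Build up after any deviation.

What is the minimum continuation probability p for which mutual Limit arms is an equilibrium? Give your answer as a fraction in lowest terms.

With no time discounting, the continuation probability p plays the role of the discount factor.
Grim-trigger IC: 8/(1−p) ≥ 19 + 3p/(1−p) ⇒ p ≥ (19−8)/(19−3) = 11/16.

11/16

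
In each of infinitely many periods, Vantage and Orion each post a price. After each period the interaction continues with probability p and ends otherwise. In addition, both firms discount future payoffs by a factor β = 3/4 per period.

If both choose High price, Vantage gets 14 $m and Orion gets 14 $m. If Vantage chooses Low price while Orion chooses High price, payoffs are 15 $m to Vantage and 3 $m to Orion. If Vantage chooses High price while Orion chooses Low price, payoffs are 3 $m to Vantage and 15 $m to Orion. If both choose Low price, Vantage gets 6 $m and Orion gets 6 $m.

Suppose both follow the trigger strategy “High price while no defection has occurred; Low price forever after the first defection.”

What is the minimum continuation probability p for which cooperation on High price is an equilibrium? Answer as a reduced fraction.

With continuation probability p and discount β, the effective per-period discount factor is βp.
Grim-trigger IC: βp ≥ (15−14)/(15−6) = 1/9.
So p ≥ (1/9)/(3/4) = 4/27.

4/27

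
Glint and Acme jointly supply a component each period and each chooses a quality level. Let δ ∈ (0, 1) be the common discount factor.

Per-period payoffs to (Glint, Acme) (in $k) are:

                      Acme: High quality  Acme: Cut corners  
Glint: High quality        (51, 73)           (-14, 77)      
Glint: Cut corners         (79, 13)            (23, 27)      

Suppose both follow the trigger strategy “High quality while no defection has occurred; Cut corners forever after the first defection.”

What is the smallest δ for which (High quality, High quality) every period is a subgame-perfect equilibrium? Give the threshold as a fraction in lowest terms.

1/2

Glint's threshold: (79−51)/(79−23) = 1/2.
Acme's threshold: (77−73)/(77−27) = 2/25.
1/2 > 2/25, so Glint binds and δ* = 1/2.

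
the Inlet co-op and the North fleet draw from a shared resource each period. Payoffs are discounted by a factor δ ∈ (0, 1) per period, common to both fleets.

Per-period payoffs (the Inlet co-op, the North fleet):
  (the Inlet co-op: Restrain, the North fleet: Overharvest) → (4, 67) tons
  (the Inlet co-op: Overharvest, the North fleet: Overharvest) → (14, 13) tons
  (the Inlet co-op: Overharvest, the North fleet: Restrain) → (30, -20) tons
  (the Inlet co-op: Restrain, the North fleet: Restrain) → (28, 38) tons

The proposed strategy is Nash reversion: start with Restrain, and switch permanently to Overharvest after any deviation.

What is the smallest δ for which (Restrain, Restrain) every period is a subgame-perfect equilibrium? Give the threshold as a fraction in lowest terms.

the Inlet co-op: cooperation gives 28 each period; deviation gives 30 once then 14 forever.
  28/(1−δ) ≥ 30 + 14δ/(1−δ) ⇒ δ ≥ 2/16 = 1/8.
the North fleet: cooperation gives 38 each period; deviation gives 67 once then 13 forever.
  δ ≥ 29/54.
Both must hold, so the binding constraint is the North fleet's: δ ≥ 29/54.

29/54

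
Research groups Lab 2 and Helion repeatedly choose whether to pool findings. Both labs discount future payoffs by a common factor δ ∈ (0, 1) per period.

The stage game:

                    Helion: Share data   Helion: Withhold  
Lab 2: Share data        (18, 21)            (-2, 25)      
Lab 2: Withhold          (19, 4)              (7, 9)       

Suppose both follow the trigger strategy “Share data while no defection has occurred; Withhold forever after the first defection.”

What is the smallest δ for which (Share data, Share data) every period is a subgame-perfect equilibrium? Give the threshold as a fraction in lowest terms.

Lab 2's threshold: (19−18)/(19−7) = 1/12.
Helion's threshold: (25−21)/(25−9) = 1/4.
1/12 < 1/4, so Helion binds and δ* = 1/4.

1/4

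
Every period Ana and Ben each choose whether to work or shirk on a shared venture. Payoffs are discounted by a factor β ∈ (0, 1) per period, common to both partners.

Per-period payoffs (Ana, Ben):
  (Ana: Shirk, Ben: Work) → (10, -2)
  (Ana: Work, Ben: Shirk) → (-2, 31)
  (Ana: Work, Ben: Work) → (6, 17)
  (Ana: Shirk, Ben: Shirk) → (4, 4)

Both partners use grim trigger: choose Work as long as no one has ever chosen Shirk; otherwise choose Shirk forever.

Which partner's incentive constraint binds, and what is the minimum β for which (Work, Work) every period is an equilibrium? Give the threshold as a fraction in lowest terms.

Ana; β ≥ 2/3

Ana: cooperation gives 6 each period; deviation gives 10 once then 4 forever.
  6/(1−β) ≥ 10 + 4β/(1−β) ⇒ β ≥ 4/6 = 2/3.
Ben: cooperation gives 17 each period; deviation gives 31 once then 4 forever.
  β ≥ 14/27.
Both must hold, so the binding constraint is Ana's: β ≥ 2/3.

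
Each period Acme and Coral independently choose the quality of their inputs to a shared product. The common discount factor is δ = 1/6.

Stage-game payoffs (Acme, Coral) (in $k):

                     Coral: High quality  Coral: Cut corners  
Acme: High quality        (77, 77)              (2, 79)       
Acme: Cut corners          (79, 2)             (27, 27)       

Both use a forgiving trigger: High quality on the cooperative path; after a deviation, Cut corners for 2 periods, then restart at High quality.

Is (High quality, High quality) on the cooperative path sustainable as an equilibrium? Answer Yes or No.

Yes

IC: δ+…+δ^2 ≥ (79−77)/(77−27) = 1/25.
At δ = 1/6: partial sum = 0.1944 ≥ 0.0400. Cooperation sustainable.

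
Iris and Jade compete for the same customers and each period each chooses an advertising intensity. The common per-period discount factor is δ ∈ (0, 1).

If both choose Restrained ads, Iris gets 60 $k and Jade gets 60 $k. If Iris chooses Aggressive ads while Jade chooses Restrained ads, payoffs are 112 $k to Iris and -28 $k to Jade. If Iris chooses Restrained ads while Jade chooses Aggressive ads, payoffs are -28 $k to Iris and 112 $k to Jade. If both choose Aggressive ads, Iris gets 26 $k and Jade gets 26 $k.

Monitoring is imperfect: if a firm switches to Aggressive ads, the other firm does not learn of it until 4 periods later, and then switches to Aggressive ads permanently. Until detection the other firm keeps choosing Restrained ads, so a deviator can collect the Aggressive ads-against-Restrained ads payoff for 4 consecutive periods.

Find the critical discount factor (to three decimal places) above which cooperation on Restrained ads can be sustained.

0.882

The best deviation is to choose Aggressive ads for all 4 undetected periods, earning 112 each, then 26 forever once detected.
Deviation value: 112(1−δ^4)/(1−δ) + 26δ^4/(1−δ); cooperation value: 60/(1−δ).
IC: 60 ≥ 112(1−δ^4) + 26δ^4 = 112 − 86δ^4.
So δ^4 ≥ 52/86 = 26/43, giving δ ≥ (26/43)^(1/4) ≈ 0.882.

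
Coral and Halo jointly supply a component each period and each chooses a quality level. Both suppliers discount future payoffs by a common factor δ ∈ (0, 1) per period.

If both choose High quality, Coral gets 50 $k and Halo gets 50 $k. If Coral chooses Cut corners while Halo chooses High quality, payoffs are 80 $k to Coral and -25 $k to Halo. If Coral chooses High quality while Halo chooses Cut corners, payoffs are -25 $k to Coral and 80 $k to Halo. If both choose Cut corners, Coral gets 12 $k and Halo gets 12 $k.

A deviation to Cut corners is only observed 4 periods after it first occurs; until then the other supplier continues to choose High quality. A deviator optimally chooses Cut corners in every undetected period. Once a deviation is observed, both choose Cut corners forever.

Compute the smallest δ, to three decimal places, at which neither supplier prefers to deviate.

Deviating for the 4 undetected periods gains 80−50 = 30 per period over cooperation, then loses 50−12 = 38 per period forever once punishment starts.
Gain: 30(1 + δ + … + δ^3); loss: 38·δ^4/(1−δ).
No profitable deviation ⇔ 30(1−δ^4) ≤ 38·δ^4, i.e. δ^4 ≥ 30/(30+38) = 15/34.
Hence δ ≥ (15/34)^(1/4) ≈ 0.815.

0.815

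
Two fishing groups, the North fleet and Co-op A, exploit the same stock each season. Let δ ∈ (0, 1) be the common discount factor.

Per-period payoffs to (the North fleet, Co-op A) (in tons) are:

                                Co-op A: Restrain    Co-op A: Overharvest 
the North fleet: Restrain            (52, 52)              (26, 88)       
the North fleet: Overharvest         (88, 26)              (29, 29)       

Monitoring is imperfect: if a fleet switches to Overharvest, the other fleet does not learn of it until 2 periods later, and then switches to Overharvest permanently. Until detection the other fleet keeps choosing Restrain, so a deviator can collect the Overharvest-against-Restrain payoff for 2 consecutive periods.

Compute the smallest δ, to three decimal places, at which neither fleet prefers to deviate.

0.781

The best deviation is to choose Overharvest for all 2 undetected periods, earning 88 each, then 29 forever once detected.
Deviation value: 88(1−δ^2)/(1−δ) + 29δ^2/(1−δ); cooperation value: 52/(1−δ).
IC: 52 ≥ 88(1−δ^2) + 29δ^2 = 88 − 59δ^2.
So δ^2 ≥ 36/59, giving δ ≥ (36/59)^(1/2) ≈ 0.781.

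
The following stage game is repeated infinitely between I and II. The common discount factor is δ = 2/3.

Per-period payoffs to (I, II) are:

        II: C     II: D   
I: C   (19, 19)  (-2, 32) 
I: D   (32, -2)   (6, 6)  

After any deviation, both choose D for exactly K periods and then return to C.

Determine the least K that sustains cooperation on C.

No profitable deviation requires (19−6)(δ+…+δ^K) ≥ 32−19, i.e. δ+…+δ^K ≥ 1 ≈ 1.0000.
With δ = 2/3, the partial sums are K=1: 0.6667, K=2: 1.1111.
K = 2 is the first length at which the sum reaches 1.0000.

2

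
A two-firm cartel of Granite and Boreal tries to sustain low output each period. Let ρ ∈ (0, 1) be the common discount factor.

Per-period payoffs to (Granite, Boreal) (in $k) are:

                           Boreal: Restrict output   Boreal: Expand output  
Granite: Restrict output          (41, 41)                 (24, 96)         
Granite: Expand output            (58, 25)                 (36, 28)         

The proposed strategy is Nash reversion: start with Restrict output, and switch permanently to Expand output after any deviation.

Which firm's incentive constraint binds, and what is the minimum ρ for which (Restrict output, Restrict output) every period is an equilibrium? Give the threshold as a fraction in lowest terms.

Granite's threshold: (58−41)/(58−36) = 17/22.
Boreal's threshold: (96−41)/(96−28) = 55/68.
17/22 < 55/68, so Boreal binds and ρ* = 55/68.

Boreal; ρ ≥ 55/68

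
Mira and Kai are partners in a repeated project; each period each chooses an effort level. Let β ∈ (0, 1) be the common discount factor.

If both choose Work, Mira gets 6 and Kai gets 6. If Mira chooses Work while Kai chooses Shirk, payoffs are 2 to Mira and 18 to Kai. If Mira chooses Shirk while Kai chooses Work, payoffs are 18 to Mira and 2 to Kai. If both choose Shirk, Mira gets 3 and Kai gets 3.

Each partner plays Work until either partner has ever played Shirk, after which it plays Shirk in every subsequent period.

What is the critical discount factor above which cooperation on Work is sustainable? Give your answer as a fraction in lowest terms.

4/5

Cooperation forever yields 6 each period: 6/(1−β).
Deviating yields 18 once, then 3 forever: 18 + 3β/(1−β).
No profitable deviation requires 6/(1−β) ≥ 18 + 3β/(1−β).
Multiplying by (1−β): 6 ≥ 18(1−β) + 3β = 18 − 15β.
So 15β ≥ 12, i.e. β ≥ 12/15 = 4/5.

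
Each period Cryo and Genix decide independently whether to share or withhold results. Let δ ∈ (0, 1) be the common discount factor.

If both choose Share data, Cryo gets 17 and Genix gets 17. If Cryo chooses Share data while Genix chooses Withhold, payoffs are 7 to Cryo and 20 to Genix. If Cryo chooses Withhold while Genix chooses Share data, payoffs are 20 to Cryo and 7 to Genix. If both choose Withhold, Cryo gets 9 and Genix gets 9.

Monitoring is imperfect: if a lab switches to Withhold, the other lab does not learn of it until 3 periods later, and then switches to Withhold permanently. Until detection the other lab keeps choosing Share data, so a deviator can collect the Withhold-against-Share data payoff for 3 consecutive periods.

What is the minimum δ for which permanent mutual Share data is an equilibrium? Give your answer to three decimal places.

0.648

Deviating for the 3 undetected periods gains 20−17 = 3 per period over cooperation, then loses 17−9 = 8 per period forever once punishment starts.
Gain: 3(1 + δ + … + δ^2); loss: 8·δ^3/(1−δ).
No profitable deviation ⇔ 3(1−δ^3) ≤ 8·δ^3, i.e. δ^3 ≥ 3/(3+8) = 3/11.
Hence δ ≥ (3/11)^(1/3) ≈ 0.648.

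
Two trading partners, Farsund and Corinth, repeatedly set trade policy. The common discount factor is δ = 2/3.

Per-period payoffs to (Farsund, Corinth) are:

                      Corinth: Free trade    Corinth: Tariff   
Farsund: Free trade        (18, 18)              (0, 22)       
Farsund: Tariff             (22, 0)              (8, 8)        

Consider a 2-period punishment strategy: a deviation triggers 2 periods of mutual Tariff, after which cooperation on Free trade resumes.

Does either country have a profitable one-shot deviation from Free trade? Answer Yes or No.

No

Comparing payoff streams over the 3 periods until play realigns: cooperate → 18(1+δ+…+δ^2); deviate → 22 + 8(δ+…+δ^2).
Cooperation is sustained iff (18−8)(δ+…+δ^2) ≥ 22−18.
δ+…+δ^2 = 2/3·(1−(2/3)^2)/(1−2/3) = 1.1111, and (22−18)/(18−8) = 0.4000.
1.1111 ≥ 0.4000, so cooperation is sustainable.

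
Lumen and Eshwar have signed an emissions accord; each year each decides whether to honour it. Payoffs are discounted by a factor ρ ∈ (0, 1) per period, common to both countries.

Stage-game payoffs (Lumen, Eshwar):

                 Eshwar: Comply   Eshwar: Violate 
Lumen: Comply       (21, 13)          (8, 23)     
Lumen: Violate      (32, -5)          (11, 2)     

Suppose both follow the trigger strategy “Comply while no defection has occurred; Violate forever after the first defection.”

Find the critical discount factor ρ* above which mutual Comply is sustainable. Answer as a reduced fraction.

11/21

Lumen: cooperation gives 21 each period; deviation gives 32 once then 11 forever.
  21/(1−ρ) ≥ 32 + 11ρ/(1−ρ) ⇒ ρ ≥ 11/21.
Eshwar: cooperation gives 13 each period; deviation gives 23 once then 2 forever.
  ρ ≥ 10/21.
Both must hold, so the binding constraint is Lumen's: ρ ≥ 11/21.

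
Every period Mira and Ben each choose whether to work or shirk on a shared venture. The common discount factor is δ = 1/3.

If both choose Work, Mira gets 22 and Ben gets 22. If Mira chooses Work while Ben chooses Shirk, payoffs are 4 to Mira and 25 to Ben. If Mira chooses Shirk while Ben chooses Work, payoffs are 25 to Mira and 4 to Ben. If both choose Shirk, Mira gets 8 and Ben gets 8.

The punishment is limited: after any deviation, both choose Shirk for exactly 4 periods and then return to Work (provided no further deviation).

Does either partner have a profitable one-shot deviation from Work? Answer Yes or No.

Comparing payoff streams over the 5 periods until play realigns: cooperate → 22(1+δ+…+δ^4); deviate → 25 + 8(δ+…+δ^4).
Cooperation is sustained iff (22−8)(δ+…+δ^4) ≥ 25−22.
δ+…+δ^4 = 1/3·(1−(1/3)^4)/(1−1/3) = 0.4938, and (25−22)/(22−8) = 0.2143.
0.4938 ≥ 0.2143, so cooperation is sustainable.

No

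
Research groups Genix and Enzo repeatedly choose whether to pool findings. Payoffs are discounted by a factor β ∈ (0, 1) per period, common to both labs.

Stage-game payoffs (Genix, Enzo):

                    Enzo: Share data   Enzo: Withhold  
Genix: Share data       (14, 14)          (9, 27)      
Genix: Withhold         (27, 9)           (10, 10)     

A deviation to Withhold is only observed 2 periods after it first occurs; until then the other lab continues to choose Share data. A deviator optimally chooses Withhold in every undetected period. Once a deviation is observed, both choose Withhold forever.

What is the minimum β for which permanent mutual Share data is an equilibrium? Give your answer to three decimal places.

A deviator earns 27 for 2 periods, then 10 forever; cooperating earns 14 forever. Multiplying the IC by (1−β):
14 ≥ 27(1−β^2) + 10β^2, so 17·β^2 ≥ 13 and β^2 ≥ 13/17.
β ≥ (13/17)^(1/2) ≈ 0.874.

0.874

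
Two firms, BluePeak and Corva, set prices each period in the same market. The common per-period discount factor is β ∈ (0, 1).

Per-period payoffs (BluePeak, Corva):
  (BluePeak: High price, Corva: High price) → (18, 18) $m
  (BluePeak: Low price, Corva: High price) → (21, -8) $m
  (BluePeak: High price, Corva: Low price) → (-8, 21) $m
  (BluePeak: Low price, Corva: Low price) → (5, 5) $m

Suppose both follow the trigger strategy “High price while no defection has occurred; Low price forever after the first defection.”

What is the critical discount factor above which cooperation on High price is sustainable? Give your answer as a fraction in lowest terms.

3/16

One-period gain from deviating is 21 − 18 = 3. The loss is 18 − 5 = 13 in every subsequent period, with present value 13·β/(1−β).
Deviation is unprofitable when 13·β/(1−β) ≥ 3, i.e. β/(1−β) ≥ 3/13.
Equivalently β ≥ 3/(3+13) = 3/16.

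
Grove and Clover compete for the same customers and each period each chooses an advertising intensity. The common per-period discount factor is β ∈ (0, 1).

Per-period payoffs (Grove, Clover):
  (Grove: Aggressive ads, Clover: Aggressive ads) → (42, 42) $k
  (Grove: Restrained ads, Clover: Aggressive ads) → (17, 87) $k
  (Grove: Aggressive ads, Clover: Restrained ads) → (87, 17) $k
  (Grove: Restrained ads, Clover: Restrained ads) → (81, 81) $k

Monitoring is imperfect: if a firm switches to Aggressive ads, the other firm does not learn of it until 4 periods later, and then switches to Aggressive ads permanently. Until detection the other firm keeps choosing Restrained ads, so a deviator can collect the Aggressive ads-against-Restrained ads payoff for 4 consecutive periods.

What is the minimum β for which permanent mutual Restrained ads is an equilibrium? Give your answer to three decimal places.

A deviator earns 87 for 4 periods, then 42 forever; cooperating earns 81 forever. Multiplying the IC by (1−β):
81 ≥ 87(1−β^4) + 42β^4, so 45·β^4 ≥ 6 and β^4 ≥ 2/15.
β ≥ (2/15)^(1/4) ≈ 0.604.

0.604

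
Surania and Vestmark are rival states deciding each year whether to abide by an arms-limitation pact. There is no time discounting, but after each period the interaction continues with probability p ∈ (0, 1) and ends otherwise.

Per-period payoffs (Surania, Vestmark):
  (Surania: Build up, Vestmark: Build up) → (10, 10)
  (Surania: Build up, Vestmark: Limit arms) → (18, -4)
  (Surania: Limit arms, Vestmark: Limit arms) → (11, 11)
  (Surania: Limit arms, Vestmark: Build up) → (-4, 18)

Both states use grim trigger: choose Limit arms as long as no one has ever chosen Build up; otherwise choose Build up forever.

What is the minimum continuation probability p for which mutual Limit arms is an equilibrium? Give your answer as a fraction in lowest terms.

7/8

With no time discounting, the continuation probability p plays the role of the discount factor.
Grim-trigger IC: 11/(1−p) ≥ 18 + 10p/(1−p) ⇒ p ≥ (18−11)/(18−10) = 7/8.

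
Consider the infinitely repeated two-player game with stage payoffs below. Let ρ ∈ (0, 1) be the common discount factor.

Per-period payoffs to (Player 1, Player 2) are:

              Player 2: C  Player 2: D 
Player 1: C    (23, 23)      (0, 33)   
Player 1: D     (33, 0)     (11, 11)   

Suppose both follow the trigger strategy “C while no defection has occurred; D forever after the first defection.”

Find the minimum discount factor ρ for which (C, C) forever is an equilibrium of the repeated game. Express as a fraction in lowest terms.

One-period gain from deviating is 33 − 23 = 10. The loss is 23 − 11 = 12 in every subsequent period, with present value 12·ρ/(1−ρ).
Deviation is unprofitable when 12·ρ/(1−ρ) ≥ 10, i.e. ρ/(1−ρ) ≥ 5/6.
Equivalently ρ ≥ 10/(10+12) = 5/11.

5/11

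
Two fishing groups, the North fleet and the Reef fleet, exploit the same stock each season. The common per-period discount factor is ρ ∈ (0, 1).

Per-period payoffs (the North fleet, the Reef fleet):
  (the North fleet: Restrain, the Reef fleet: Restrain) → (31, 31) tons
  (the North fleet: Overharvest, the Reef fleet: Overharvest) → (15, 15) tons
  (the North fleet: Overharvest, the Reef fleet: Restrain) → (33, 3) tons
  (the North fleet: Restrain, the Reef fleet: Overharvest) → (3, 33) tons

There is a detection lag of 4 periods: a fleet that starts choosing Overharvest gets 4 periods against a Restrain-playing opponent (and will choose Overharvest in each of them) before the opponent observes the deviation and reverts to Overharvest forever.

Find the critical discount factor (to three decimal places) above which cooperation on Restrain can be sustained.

A deviator earns 33 for 4 periods, then 15 forever; cooperating earns 31 forever. Multiplying the IC by (1−ρ):
31 ≥ 33(1−ρ^4) + 15ρ^4, so 18·ρ^4 ≥ 2 and ρ^4 ≥ 1/9.
ρ ≥ (1/9)^(1/4) ≈ 0.577.

0.577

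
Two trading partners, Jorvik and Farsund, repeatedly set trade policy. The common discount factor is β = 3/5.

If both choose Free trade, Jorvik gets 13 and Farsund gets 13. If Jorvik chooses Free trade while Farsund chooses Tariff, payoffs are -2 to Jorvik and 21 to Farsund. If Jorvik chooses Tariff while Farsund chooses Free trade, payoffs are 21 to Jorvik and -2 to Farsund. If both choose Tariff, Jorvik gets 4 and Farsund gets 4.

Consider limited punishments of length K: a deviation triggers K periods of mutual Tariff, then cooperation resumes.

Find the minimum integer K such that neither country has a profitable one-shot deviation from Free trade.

2

No profitable deviation requires (13−4)(β+…+β^K) ≥ 21−13, i.e. β+…+β^K ≥ 8/9 ≈ 0.8889.
With β = 3/5, the partial sums are K=1: 0.6000, K=2: 0.9600.
K = 2 is the first length at which the sum reaches 0.8889.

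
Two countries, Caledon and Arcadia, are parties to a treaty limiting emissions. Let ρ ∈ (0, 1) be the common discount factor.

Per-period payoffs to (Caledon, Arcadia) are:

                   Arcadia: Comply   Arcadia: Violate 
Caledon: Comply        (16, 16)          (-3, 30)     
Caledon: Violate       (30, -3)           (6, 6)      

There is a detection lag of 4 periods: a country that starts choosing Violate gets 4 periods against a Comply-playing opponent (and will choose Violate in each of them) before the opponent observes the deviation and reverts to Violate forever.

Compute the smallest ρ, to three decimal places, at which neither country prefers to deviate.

The best deviation is to choose Violate for all 4 undetected periods, earning 30 each, then 6 forever once detected.
Deviation value: 30(1−ρ^4)/(1−ρ) + 6ρ^4/(1−ρ); cooperation value: 16/(1−ρ).
IC: 16 ≥ 30(1−ρ^4) + 6ρ^4 = 30 − 24ρ^4.
So ρ^4 ≥ 14/24 = 7/12, giving ρ ≥ (7/12)^(1/4) ≈ 0.874.

0.874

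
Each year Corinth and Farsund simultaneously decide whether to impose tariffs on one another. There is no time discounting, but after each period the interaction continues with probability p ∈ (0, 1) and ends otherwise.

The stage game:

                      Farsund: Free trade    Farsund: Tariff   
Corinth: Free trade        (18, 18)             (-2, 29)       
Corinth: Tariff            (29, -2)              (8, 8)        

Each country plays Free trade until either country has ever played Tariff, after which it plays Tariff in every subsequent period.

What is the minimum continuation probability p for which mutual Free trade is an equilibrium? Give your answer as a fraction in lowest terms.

11/21

With no time discounting, the continuation probability p plays the role of the discount factor.
Grim-trigger IC: 18/(1−p) ≥ 29 + 8p/(1−p) ⇒ p ≥ (29−18)/(29−8) = 11/21.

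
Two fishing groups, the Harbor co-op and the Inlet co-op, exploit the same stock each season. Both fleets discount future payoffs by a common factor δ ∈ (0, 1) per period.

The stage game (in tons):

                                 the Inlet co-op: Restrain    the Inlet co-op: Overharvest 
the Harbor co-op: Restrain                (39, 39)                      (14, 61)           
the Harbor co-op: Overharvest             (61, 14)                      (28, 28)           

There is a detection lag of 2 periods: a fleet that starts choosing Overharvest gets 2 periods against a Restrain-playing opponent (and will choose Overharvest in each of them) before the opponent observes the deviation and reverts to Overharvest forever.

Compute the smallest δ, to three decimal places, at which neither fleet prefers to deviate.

0.816

The best deviation is to choose Overharvest for all 2 undetected periods, earning 61 each, then 28 forever once detected.
Deviation value: 61(1−δ^2)/(1−δ) + 28δ^2/(1−δ); cooperation value: 39/(1−δ).
IC: 39 ≥ 61(1−δ^2) + 28δ^2 = 61 − 33δ^2.
So δ^2 ≥ 22/33 = 2/3, giving δ ≥ (2/3)^(1/2) ≈ 0.816.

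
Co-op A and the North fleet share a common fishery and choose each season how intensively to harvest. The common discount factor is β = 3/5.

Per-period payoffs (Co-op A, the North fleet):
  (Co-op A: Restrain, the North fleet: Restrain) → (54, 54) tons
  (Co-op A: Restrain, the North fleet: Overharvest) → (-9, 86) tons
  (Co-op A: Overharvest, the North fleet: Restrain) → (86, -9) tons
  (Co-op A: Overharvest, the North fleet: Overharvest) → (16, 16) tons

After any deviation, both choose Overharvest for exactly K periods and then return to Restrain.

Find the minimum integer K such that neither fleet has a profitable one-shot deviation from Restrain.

Need Σ_{k=1}^{K} β^k ≥ (86−54)/(54−16) = 0.8421 at β = 3/5.
At K = 1 the sum is 0.6000 < 0.8421; at K = 2 it is 0.9600 ≥ 0.8421.
So the minimum punishment length is K = 2.

2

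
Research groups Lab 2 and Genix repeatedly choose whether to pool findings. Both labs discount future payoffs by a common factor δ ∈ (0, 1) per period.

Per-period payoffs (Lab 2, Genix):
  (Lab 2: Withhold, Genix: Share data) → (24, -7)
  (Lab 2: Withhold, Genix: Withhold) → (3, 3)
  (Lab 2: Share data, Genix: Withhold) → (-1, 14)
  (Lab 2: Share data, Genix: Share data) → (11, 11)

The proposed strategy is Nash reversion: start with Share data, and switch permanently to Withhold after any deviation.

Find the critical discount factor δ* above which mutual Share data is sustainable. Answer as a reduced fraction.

For Lab 2: deviation gain 24−11 = 13, per-period punishment loss 11−3 = 8. IC gives δ ≥ 13/21.
For Genix: gain 3, loss 8 per period, so δ ≥ 3/11.
The tighter constraint is Lab 2's, so cooperation needs δ ≥ 13/21.

13/21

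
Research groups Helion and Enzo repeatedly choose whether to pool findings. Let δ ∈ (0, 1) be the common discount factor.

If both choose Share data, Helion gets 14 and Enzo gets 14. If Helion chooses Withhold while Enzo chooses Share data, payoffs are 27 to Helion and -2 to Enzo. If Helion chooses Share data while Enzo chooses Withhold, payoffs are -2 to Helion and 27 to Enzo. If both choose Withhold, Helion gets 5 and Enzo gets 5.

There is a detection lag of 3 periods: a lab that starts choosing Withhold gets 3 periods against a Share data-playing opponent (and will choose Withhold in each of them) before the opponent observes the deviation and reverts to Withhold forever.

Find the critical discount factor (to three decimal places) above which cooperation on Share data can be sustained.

The best deviation is to choose Withhold for all 3 undetected periods, earning 27 each, then 5 forever once detected.
Deviation value: 27(1−δ^3)/(1−δ) + 5δ^3/(1−δ); cooperation value: 14/(1−δ).
IC: 14 ≥ 27(1−δ^3) + 5δ^3 = 27 − 22δ^3.
So δ^3 ≥ 13/22, giving δ ≥ (13/22)^(1/3) ≈ 0.839.

0.839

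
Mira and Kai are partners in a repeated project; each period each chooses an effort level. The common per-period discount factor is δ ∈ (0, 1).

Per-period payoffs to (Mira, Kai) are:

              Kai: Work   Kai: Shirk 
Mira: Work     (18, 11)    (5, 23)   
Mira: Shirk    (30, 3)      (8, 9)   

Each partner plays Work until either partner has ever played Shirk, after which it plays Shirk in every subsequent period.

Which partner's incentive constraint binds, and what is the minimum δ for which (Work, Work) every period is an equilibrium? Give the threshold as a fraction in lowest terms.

Kai; δ ≥ 6/7

For Mira: deviation gain 30−18 = 12, per-period punishment loss 18−8 = 10. IC gives δ ≥ 12/22 = 6/11.
For Kai: gain 12, loss 2 per period, so δ ≥ 12/14 = 6/7.
The tighter constraint is Kai's, so cooperation needs δ ≥ 6/7.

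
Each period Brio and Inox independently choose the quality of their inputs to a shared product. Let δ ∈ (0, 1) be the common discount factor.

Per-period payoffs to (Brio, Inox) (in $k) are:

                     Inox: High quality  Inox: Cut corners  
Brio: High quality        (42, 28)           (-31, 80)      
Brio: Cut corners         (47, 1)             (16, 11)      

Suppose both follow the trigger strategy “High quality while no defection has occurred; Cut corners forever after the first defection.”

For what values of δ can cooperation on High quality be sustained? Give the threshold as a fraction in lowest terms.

For Brio: deviation gain 47−42 = 5, per-period punishment loss 42−16 = 26. IC gives δ ≥ 5/31.
For Inox: gain 52, loss 17 per period, so δ ≥ 52/69.
The tighter constraint is Inox's, so cooperation needs δ ≥ 52/69.

52/69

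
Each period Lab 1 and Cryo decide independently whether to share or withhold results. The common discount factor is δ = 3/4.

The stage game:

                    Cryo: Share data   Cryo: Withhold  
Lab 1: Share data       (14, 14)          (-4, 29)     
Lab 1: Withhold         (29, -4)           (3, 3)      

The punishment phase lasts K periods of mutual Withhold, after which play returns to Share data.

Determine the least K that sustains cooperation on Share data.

3

IC: δ(1−δ^K)/(1−δ) ≥ (29−14)/(14−3) = 15/11.
With δ = 3/4: need 1 − δ^K ≥ 15/11·(1−3/4)/(3/4), i.e. δ^K ≤ 0.5455.
Since (3/4)^2 = 0.5625 and (3/4)^3 = 0.4219, the smallest such K is 3.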